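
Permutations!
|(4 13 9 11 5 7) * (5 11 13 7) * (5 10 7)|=4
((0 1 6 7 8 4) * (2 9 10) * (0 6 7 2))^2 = (0 7 4 2 10 1 8 6 9)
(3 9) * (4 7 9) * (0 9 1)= [9, 0, 2, 4, 7, 5, 6, 1, 8, 3]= (0 9 3 4 7 1)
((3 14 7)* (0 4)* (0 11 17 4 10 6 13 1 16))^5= (0 16 1 13 6 10)(3 7 14)(4 17 11)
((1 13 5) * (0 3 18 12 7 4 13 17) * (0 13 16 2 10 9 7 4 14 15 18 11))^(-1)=((0 3 11)(1 17 13 5)(2 10 9 7 14 15 18 12 4 16))^(-1)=(0 11 3)(1 5 13 17)(2 16 4 12 18 15 14 7 9 10)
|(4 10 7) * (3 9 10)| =|(3 9 10 7 4)| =5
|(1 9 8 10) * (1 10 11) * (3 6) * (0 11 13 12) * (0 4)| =8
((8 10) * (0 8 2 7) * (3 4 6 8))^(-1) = ((0 3 4 6 8 10 2 7))^(-1) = (0 7 2 10 8 6 4 3)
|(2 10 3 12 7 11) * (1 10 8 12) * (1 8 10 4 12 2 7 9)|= 4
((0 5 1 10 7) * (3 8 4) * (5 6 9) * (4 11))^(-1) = (0 7 10 1 5 9 6)(3 4 11 8)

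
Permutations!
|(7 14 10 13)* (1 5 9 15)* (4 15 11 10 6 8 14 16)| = 30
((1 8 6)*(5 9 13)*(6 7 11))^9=(13)(1 6 11 7 8)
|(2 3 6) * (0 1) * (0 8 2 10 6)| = 10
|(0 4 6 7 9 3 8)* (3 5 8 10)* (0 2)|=|(0 4 6 7 9 5 8 2)(3 10)|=8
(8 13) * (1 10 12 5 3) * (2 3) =(1 10 12 5 2 3)(8 13) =[0, 10, 3, 1, 4, 2, 6, 7, 13, 9, 12, 11, 5, 8]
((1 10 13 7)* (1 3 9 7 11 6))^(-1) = ((1 10 13 11 6)(3 9 7))^(-1) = (1 6 11 13 10)(3 7 9)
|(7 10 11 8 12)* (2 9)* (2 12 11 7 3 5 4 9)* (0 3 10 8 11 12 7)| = |(0 3 5 4 9 7 8 12 10)| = 9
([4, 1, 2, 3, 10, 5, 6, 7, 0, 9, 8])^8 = (10)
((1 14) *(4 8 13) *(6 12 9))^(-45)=((1 14)(4 8 13)(6 12 9))^(-45)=(1 14)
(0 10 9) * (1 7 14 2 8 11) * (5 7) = (0 10 9)(1 5 7 14 2 8 11) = [10, 5, 8, 3, 4, 7, 6, 14, 11, 0, 9, 1, 12, 13, 2]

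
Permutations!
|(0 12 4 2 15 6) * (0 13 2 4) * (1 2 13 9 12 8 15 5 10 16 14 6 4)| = |(0 8 15 4 1 2 5 10 16 14 6 9 12)| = 13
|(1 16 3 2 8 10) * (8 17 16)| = |(1 8 10)(2 17 16 3)| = 12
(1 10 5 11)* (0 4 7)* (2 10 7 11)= (0 4 11 1 7)(2 10 5)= [4, 7, 10, 3, 11, 2, 6, 0, 8, 9, 5, 1]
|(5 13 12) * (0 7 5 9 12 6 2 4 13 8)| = 4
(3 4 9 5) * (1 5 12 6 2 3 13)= (1 5 13)(2 3 4 9 12 6)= [0, 5, 3, 4, 9, 13, 2, 7, 8, 12, 10, 11, 6, 1]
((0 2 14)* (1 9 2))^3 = (0 2 1 14 9)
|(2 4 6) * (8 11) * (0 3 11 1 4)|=|(0 3 11 8 1 4 6 2)|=8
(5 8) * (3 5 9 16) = (3 5 8 9 16) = [0, 1, 2, 5, 4, 8, 6, 7, 9, 16, 10, 11, 12, 13, 14, 15, 3]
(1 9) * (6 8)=[0, 9, 2, 3, 4, 5, 8, 7, 6, 1]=(1 9)(6 8)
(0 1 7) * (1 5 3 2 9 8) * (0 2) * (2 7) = (0 5 3)(1 2 9 8) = [5, 2, 9, 0, 4, 3, 6, 7, 1, 8]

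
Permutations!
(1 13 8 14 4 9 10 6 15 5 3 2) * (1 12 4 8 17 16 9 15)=(1 13 17 16 9 10 6)(2 12 4 15 5 3)(8 14)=[0, 13, 12, 2, 15, 3, 1, 7, 14, 10, 6, 11, 4, 17, 8, 5, 9, 16]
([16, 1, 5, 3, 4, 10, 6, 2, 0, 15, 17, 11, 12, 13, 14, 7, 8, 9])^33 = [0, 1, 15, 3, 4, 7, 6, 9, 8, 10, 2, 11, 12, 13, 14, 17, 16, 5]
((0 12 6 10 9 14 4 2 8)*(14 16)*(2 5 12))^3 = (4 6 16 5 10 14 12 9)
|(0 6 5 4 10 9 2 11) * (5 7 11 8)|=12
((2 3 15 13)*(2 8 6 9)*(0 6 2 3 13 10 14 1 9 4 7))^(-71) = (0 6 4 7)(1 9 3 15 10 14)(2 13 8)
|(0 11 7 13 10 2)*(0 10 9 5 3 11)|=|(2 10)(3 11 7 13 9 5)|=6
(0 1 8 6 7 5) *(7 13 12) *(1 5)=(0 5)(1 8 6 13 12 7)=[5, 8, 2, 3, 4, 0, 13, 1, 6, 9, 10, 11, 7, 12]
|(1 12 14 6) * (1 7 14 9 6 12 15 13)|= |(1 15 13)(6 7 14 12 9)|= 15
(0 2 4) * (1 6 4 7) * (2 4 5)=[4, 6, 7, 3, 0, 2, 5, 1]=(0 4)(1 6 5 2 7)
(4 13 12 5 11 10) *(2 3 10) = [0, 1, 3, 10, 13, 11, 6, 7, 8, 9, 4, 2, 5, 12] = (2 3 10 4 13 12 5 11)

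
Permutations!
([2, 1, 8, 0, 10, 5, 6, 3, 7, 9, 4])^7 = (0 8 3 2 7)(4 10)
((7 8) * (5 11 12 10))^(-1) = (5 10 12 11)(7 8)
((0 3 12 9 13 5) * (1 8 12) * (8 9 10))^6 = (13)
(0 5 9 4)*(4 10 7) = (0 5 9 10 7 4) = [5, 1, 2, 3, 0, 9, 6, 4, 8, 10, 7]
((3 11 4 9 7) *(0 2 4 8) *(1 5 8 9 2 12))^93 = ((0 12 1 5 8)(2 4)(3 11 9 7))^93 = (0 5 12 8 1)(2 4)(3 11 9 7)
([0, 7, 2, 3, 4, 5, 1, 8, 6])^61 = [0, 7, 2, 3, 4, 5, 1, 8, 6]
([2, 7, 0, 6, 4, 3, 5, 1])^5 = (0 2)(1 7)(3 5 6)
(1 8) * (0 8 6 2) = (0 8 1 6 2) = [8, 6, 0, 3, 4, 5, 2, 7, 1]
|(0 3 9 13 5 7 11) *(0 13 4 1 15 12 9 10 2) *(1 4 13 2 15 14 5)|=|(0 3 10 15 12 9 13 1 14 5 7 11 2)|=13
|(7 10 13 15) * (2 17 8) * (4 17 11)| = |(2 11 4 17 8)(7 10 13 15)| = 20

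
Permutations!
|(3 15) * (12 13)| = |(3 15)(12 13)| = 2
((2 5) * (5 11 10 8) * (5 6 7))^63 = (11)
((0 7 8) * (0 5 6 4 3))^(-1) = ((0 7 8 5 6 4 3))^(-1) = (0 3 4 6 5 8 7)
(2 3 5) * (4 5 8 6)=[0, 1, 3, 8, 5, 2, 4, 7, 6]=(2 3 8 6 4 5)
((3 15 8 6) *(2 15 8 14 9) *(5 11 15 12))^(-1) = (2 9 14 15 11 5 12)(3 6 8)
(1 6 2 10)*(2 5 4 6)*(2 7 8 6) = [0, 7, 10, 3, 2, 4, 5, 8, 6, 9, 1] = (1 7 8 6 5 4 2 10)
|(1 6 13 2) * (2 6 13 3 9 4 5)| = |(1 13 6 3 9 4 5 2)| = 8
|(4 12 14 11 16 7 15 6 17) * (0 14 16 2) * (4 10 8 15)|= |(0 14 11 2)(4 12 16 7)(6 17 10 8 15)|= 20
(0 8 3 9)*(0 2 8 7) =(0 7)(2 8 3 9) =[7, 1, 8, 9, 4, 5, 6, 0, 3, 2]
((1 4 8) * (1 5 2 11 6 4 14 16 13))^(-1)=((1 14 16 13)(2 11 6 4 8 5))^(-1)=(1 13 16 14)(2 5 8 4 6 11)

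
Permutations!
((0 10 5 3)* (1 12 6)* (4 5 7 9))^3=((0 10 7 9 4 5 3)(1 12 6))^3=(12)(0 9 3 7 5 10 4)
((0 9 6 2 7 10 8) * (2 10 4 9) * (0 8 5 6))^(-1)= ((0 2 7 4 9)(5 6 10))^(-1)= (0 9 4 7 2)(5 10 6)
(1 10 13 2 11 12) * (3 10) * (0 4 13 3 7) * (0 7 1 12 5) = [4, 1, 11, 10, 13, 0, 6, 7, 8, 9, 3, 5, 12, 2] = (0 4 13 2 11 5)(3 10)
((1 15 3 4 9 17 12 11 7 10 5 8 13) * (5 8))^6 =((1 15 3 4 9 17 12 11 7 10 8 13))^6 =(1 12)(3 7)(4 10)(8 9)(11 15)(13 17)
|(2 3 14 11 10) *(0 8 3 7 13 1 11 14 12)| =|(14)(0 8 3 12)(1 11 10 2 7 13)| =12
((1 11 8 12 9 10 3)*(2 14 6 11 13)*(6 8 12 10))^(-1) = (1 3 10 8 14 2 13)(6 9 12 11)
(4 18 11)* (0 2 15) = (0 2 15)(4 18 11) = [2, 1, 15, 3, 18, 5, 6, 7, 8, 9, 10, 4, 12, 13, 14, 0, 16, 17, 11]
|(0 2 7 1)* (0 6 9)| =6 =|(0 2 7 1 6 9)|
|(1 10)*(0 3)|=2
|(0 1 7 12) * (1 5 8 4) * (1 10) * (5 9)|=9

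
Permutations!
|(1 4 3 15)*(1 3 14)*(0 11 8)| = |(0 11 8)(1 4 14)(3 15)| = 6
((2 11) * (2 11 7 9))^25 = (11)(2 7 9) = ((11)(2 7 9))^25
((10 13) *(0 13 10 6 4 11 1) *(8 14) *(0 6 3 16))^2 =(0 3)(1 4)(6 11)(13 16)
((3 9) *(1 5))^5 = ((1 5)(3 9))^5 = (1 5)(3 9)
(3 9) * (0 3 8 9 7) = (0 3 7)(8 9) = [3, 1, 2, 7, 4, 5, 6, 0, 9, 8]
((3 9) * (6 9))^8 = (3 9 6)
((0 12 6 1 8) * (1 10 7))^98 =((0 12 6 10 7 1 8))^98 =(12)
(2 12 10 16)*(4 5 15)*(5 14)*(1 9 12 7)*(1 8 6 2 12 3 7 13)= [0, 9, 13, 7, 14, 15, 2, 8, 6, 3, 16, 11, 10, 1, 5, 4, 12]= (1 9 3 7 8 6 2 13)(4 14 5 15)(10 16 12)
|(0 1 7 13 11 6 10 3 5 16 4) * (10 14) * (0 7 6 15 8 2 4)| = |(0 1 6 14 10 3 5 16)(2 4 7 13 11 15 8)| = 56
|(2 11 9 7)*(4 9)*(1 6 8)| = 15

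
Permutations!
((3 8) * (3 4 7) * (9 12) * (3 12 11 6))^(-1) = ((3 8 4 7 12 9 11 6))^(-1) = (3 6 11 9 12 7 4 8)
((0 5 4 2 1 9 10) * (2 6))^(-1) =((0 5 4 6 2 1 9 10))^(-1) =(0 10 9 1 2 6 4 5)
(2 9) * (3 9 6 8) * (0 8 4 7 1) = (0 8 3 9 2 6 4 7 1) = [8, 0, 6, 9, 7, 5, 4, 1, 3, 2]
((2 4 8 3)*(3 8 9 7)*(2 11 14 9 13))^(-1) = (2 13 4)(3 7 9 14 11)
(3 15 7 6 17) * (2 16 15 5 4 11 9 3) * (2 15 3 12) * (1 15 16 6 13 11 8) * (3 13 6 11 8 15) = (1 3 5 4 15 7 6 17 16 13 8)(2 11 9 12) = [0, 3, 11, 5, 15, 4, 17, 6, 1, 12, 10, 9, 2, 8, 14, 7, 13, 16]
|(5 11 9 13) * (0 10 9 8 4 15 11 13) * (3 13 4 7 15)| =12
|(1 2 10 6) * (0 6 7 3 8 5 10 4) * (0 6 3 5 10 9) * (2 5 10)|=|(0 3 8 2 4 6 1 5 9)(7 10)|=18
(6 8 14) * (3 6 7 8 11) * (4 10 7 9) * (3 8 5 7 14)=(3 6 11 8)(4 10 14 9)(5 7)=[0, 1, 2, 6, 10, 7, 11, 5, 3, 4, 14, 8, 12, 13, 9]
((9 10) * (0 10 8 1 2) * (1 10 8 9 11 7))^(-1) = (0 2 1 7 11 10 8)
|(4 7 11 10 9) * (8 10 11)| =|(11)(4 7 8 10 9)| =5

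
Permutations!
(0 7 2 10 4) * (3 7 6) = [6, 1, 10, 7, 0, 5, 3, 2, 8, 9, 4] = (0 6 3 7 2 10 4)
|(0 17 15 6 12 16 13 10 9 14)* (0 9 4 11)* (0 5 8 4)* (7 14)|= |(0 17 15 6 12 16 13 10)(4 11 5 8)(7 14 9)|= 24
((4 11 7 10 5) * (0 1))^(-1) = ((0 1)(4 11 7 10 5))^(-1) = (0 1)(4 5 10 7 11)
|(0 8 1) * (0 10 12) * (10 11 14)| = |(0 8 1 11 14 10 12)| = 7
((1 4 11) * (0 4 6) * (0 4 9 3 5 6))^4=(0 6)(1 5)(3 11)(4 9)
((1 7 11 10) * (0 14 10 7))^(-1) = (0 1 10 14)(7 11)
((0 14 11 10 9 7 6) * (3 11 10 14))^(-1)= ((0 3 11 14 10 9 7 6))^(-1)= (0 6 7 9 10 14 11 3)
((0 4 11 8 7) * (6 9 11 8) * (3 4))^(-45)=((0 3 4 8 7)(6 9 11))^(-45)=(11)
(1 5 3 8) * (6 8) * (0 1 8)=(8)(0 1 5 3 6)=[1, 5, 2, 6, 4, 3, 0, 7, 8]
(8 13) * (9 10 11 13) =(8 9 10 11 13) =[0, 1, 2, 3, 4, 5, 6, 7, 9, 10, 11, 13, 12, 8]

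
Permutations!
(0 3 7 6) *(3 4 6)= (0 4 6)(3 7)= [4, 1, 2, 7, 6, 5, 0, 3]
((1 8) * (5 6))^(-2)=(8)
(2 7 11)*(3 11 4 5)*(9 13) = (2 7 4 5 3 11)(9 13) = [0, 1, 7, 11, 5, 3, 6, 4, 8, 13, 10, 2, 12, 9]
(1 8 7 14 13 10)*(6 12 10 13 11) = [0, 8, 2, 3, 4, 5, 12, 14, 7, 9, 1, 6, 10, 13, 11] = (1 8 7 14 11 6 12 10)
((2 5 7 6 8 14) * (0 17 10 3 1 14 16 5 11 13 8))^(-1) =((0 17 10 3 1 14 2 11 13 8 16 5 7 6))^(-1) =(0 6 7 5 16 8 13 11 2 14 1 3 10 17)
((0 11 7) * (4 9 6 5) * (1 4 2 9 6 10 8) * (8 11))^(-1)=(0 7 11 10 9 2 5 6 4 1 8)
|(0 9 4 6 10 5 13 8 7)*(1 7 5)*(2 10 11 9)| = 60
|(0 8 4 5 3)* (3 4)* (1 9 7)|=6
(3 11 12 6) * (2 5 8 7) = (2 5 8 7)(3 11 12 6) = [0, 1, 5, 11, 4, 8, 3, 2, 7, 9, 10, 12, 6]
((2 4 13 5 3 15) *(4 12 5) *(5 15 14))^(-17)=(2 12 15)(3 14 5)(4 13)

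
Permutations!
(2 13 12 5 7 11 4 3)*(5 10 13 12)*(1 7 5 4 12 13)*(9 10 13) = (1 7 11 12 13 4 3 2 9 10) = [0, 7, 9, 2, 3, 5, 6, 11, 8, 10, 1, 12, 13, 4]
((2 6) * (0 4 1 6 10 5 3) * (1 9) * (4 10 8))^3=((0 10 5 3)(1 6 2 8 4 9))^3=(0 3 5 10)(1 8)(2 9)(4 6)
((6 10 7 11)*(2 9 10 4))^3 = (2 7 4 10 6 9 11)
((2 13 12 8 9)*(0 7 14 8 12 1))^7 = (0 1 13 2 9 8 14 7)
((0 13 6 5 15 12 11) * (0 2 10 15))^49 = ((0 13 6 5)(2 10 15 12 11))^49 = (0 13 6 5)(2 11 12 15 10)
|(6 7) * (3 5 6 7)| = |(7)(3 5 6)| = 3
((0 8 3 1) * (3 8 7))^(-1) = (8)(0 1 3 7) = ((8)(0 7 3 1))^(-1)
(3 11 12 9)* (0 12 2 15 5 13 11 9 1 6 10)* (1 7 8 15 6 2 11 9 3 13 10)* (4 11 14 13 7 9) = (0 12 9 7 8 15 5 10)(1 2 6)(4 11 14 13) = [12, 2, 6, 3, 11, 10, 1, 8, 15, 7, 0, 14, 9, 4, 13, 5]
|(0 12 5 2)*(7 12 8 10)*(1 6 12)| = 9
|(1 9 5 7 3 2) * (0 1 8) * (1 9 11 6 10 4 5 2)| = |(0 9 2 8)(1 11 6 10 4 5 7 3)| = 8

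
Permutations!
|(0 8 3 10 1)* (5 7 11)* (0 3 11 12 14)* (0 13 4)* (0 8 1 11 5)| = |(0 1 3 10 11)(4 8 5 7 12 14 13)| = 35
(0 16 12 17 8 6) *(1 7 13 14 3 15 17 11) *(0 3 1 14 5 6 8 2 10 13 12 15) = [16, 7, 10, 0, 4, 6, 3, 12, 8, 9, 13, 14, 11, 5, 1, 17, 15, 2] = (0 16 15 17 2 10 13 5 6 3)(1 7 12 11 14)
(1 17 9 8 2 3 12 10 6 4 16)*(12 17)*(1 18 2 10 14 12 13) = [0, 13, 3, 17, 16, 5, 4, 7, 10, 8, 6, 11, 14, 1, 12, 15, 18, 9, 2] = (1 13)(2 3 17 9 8 10 6 4 16 18)(12 14)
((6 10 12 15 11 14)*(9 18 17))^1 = ((6 10 12 15 11 14)(9 18 17))^1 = (6 10 12 15 11 14)(9 18 17)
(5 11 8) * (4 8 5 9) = [0, 1, 2, 3, 8, 11, 6, 7, 9, 4, 10, 5] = (4 8 9)(5 11)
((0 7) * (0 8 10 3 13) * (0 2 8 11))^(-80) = ((0 7 11)(2 8 10 3 13))^(-80) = (13)(0 7 11)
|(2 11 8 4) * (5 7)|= |(2 11 8 4)(5 7)|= 4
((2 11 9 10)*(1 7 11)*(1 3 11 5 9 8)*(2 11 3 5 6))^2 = ((1 7 6 2 5 9 10 11 8))^2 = (1 6 5 10 8 7 2 9 11)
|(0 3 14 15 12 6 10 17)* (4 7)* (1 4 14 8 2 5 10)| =7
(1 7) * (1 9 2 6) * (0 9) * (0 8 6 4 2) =(0 9)(1 7 8 6)(2 4) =[9, 7, 4, 3, 2, 5, 1, 8, 6, 0]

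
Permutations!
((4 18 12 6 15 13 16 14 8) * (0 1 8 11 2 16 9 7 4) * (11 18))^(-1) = (0 8 1)(2 11 4 7 9 13 15 6 12 18 14 16)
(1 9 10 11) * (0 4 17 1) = [4, 9, 2, 3, 17, 5, 6, 7, 8, 10, 11, 0, 12, 13, 14, 15, 16, 1] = (0 4 17 1 9 10 11)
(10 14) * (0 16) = (0 16)(10 14) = [16, 1, 2, 3, 4, 5, 6, 7, 8, 9, 14, 11, 12, 13, 10, 15, 0]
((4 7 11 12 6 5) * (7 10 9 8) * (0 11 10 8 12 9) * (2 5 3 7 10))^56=((0 11 9 12 6 3 7 2 5 4 8 10))^56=(0 5 6)(2 12 10)(3 11 4)(7 9 8)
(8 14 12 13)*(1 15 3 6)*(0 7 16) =[7, 15, 2, 6, 4, 5, 1, 16, 14, 9, 10, 11, 13, 8, 12, 3, 0] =(0 7 16)(1 15 3 6)(8 14 12 13)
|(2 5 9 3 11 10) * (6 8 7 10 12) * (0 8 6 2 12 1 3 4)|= |(0 8 7 10 12 2 5 9 4)(1 3 11)|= 9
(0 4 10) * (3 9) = [4, 1, 2, 9, 10, 5, 6, 7, 8, 3, 0] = (0 4 10)(3 9)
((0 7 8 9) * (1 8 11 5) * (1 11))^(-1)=(0 9 8 1 7)(5 11)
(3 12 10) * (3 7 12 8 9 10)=[0, 1, 2, 8, 4, 5, 6, 12, 9, 10, 7, 11, 3]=(3 8 9 10 7 12)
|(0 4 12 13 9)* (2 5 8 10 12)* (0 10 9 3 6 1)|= 12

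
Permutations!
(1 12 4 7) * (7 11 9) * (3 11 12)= (1 3 11 9 7)(4 12)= [0, 3, 2, 11, 12, 5, 6, 1, 8, 7, 10, 9, 4]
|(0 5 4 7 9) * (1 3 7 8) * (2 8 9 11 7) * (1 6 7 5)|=11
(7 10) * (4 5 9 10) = (4 5 9 10 7) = [0, 1, 2, 3, 5, 9, 6, 4, 8, 10, 7]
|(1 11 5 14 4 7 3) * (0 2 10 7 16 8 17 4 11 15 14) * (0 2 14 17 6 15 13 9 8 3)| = 70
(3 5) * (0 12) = (0 12)(3 5) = [12, 1, 2, 5, 4, 3, 6, 7, 8, 9, 10, 11, 0]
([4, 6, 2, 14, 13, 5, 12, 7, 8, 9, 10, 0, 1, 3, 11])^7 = [4, 6, 2, 14, 13, 5, 12, 7, 8, 9, 10, 0, 1, 3, 11]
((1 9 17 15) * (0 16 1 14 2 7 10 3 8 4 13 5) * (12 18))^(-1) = ((0 16 1 9 17 15 14 2 7 10 3 8 4 13 5)(12 18))^(-1) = (0 5 13 4 8 3 10 7 2 14 15 17 9 1 16)(12 18)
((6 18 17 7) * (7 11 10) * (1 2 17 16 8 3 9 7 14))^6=(3 8 16 18 6 7 9)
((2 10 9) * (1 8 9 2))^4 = (10)(1 8 9)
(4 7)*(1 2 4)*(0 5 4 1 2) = (0 5 4 7 2 1) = [5, 0, 1, 3, 7, 4, 6, 2]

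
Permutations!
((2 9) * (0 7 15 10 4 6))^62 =((0 7 15 10 4 6)(2 9))^62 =(0 15 4)(6 7 10)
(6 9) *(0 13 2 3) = (0 13 2 3)(6 9) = [13, 1, 3, 0, 4, 5, 9, 7, 8, 6, 10, 11, 12, 2]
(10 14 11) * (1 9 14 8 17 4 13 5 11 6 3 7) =(1 9 14 6 3 7)(4 13 5 11 10 8 17) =[0, 9, 2, 7, 13, 11, 3, 1, 17, 14, 8, 10, 12, 5, 6, 15, 16, 4]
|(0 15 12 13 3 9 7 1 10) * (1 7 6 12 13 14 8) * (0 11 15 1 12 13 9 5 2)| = 33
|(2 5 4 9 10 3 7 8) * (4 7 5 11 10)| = 14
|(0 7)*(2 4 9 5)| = 4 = |(0 7)(2 4 9 5)|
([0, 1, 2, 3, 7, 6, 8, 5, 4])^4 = (4 8 6 5 7)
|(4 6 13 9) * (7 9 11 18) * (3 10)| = |(3 10)(4 6 13 11 18 7 9)| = 14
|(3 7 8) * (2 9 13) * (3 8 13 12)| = 6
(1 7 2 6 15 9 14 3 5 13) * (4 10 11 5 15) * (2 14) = (1 7 14 3 15 9 2 6 4 10 11 5 13) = [0, 7, 6, 15, 10, 13, 4, 14, 8, 2, 11, 5, 12, 1, 3, 9]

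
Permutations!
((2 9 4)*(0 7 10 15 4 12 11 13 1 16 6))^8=((0 7 10 15 4 2 9 12 11 13 1 16 6))^8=(0 11 15 16 9 7 13 4 6 12 10 1 2)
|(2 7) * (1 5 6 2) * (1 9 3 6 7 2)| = |(1 5 7 9 3 6)| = 6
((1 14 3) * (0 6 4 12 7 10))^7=((0 6 4 12 7 10)(1 14 3))^7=(0 6 4 12 7 10)(1 14 3)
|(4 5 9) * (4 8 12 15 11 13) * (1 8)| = 9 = |(1 8 12 15 11 13 4 5 9)|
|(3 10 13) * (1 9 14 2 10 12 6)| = |(1 9 14 2 10 13 3 12 6)| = 9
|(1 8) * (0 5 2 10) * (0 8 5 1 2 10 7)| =7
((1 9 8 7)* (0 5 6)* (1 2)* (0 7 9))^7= ((0 5 6 7 2 1)(8 9))^7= (0 5 6 7 2 1)(8 9)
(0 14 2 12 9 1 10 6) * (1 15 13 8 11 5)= (0 14 2 12 9 15 13 8 11 5 1 10 6)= [14, 10, 12, 3, 4, 1, 0, 7, 11, 15, 6, 5, 9, 8, 2, 13]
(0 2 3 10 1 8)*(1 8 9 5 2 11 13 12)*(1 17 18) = (0 11 13 12 17 18 1 9 5 2 3 10 8) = [11, 9, 3, 10, 4, 2, 6, 7, 0, 5, 8, 13, 17, 12, 14, 15, 16, 18, 1]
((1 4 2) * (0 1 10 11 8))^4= (0 10 1 11 4 8 2)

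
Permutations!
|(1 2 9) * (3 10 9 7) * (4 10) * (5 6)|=14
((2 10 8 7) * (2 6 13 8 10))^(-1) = (6 7 8 13)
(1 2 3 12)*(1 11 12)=(1 2 3)(11 12)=[0, 2, 3, 1, 4, 5, 6, 7, 8, 9, 10, 12, 11]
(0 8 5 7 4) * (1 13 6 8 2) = (0 2 1 13 6 8 5 7 4) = [2, 13, 1, 3, 0, 7, 8, 4, 5, 9, 10, 11, 12, 6]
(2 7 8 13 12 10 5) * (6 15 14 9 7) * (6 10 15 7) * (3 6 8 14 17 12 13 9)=(2 10 5)(3 6 7 14)(8 9)(12 15 17)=[0, 1, 10, 6, 4, 2, 7, 14, 9, 8, 5, 11, 15, 13, 3, 17, 16, 12]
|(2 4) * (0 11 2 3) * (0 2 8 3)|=|(0 11 8 3 2 4)|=6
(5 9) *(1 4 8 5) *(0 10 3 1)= (0 10 3 1 4 8 5 9)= [10, 4, 2, 1, 8, 9, 6, 7, 5, 0, 3]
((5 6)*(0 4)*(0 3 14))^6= (0 3)(4 14)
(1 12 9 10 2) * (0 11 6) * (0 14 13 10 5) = [11, 12, 1, 3, 4, 0, 14, 7, 8, 5, 2, 6, 9, 10, 13] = (0 11 6 14 13 10 2 1 12 9 5)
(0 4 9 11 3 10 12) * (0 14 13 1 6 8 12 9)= (0 4)(1 6 8 12 14 13)(3 10 9 11)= [4, 6, 2, 10, 0, 5, 8, 7, 12, 11, 9, 3, 14, 1, 13]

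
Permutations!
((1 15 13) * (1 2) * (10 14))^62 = ((1 15 13 2)(10 14))^62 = (1 13)(2 15)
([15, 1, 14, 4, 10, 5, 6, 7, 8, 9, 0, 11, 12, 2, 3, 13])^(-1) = [10, 1, 13, 14, 3, 5, 6, 7, 8, 9, 4, 11, 12, 15, 2, 0]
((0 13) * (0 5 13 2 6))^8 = (13)(0 6 2)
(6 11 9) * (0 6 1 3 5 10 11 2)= (0 6 2)(1 3 5 10 11 9)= [6, 3, 0, 5, 4, 10, 2, 7, 8, 1, 11, 9]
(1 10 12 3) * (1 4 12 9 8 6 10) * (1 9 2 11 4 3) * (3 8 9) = (1 3 8 6 10 2 11 4 12) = [0, 3, 11, 8, 12, 5, 10, 7, 6, 9, 2, 4, 1]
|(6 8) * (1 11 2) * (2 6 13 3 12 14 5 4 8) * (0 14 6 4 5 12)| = 11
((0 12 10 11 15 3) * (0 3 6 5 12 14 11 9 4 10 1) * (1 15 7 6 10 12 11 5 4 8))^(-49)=((0 14 5 11 7 6 4 12 15 10 9 8 1))^(-49)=(0 11 4 10 1 5 6 15 8 14 7 12 9)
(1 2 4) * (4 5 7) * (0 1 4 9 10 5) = (0 1 2)(5 7 9 10) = [1, 2, 0, 3, 4, 7, 6, 9, 8, 10, 5]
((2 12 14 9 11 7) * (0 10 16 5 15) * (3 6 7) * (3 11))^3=((0 10 16 5 15)(2 12 14 9 3 6 7))^3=(0 5 10 15 16)(2 9 7 14 6 12 3)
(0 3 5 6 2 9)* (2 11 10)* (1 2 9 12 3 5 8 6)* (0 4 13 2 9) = (0 5 1 9 4 13 2 12 3 8 6 11 10) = [5, 9, 12, 8, 13, 1, 11, 7, 6, 4, 0, 10, 3, 2]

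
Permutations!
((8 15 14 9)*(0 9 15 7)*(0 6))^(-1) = (0 6 7 8 9)(14 15)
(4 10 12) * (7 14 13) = (4 10 12)(7 14 13) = [0, 1, 2, 3, 10, 5, 6, 14, 8, 9, 12, 11, 4, 7, 13]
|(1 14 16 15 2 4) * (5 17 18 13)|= 12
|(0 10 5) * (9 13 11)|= |(0 10 5)(9 13 11)|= 3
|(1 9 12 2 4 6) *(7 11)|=6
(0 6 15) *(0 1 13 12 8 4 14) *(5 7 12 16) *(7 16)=(0 6 15 1 13 7 12 8 4 14)(5 16)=[6, 13, 2, 3, 14, 16, 15, 12, 4, 9, 10, 11, 8, 7, 0, 1, 5]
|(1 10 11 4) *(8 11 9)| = 6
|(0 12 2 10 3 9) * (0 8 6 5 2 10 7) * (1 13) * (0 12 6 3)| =42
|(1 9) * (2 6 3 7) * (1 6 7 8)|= |(1 9 6 3 8)(2 7)|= 10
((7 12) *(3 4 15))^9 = (15)(7 12)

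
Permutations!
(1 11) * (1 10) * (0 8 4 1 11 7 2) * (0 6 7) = (0 8 4 1)(2 6 7)(10 11) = [8, 0, 6, 3, 1, 5, 7, 2, 4, 9, 11, 10]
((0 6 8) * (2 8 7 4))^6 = ((0 6 7 4 2 8))^6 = (8)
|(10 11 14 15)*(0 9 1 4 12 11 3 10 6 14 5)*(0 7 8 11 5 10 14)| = |(0 9 1 4 12 5 7 8 11 10 3 14 15 6)| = 14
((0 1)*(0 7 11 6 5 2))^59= ((0 1 7 11 6 5 2))^59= (0 11 2 7 5 1 6)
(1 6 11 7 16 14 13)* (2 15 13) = (1 6 11 7 16 14 2 15 13) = [0, 6, 15, 3, 4, 5, 11, 16, 8, 9, 10, 7, 12, 1, 2, 13, 14]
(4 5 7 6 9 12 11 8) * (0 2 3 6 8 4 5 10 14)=[2, 1, 3, 6, 10, 7, 9, 8, 5, 12, 14, 4, 11, 13, 0]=(0 2 3 6 9 12 11 4 10 14)(5 7 8)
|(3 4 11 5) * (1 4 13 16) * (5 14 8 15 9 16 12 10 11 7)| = |(1 4 7 5 3 13 12 10 11 14 8 15 9 16)| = 14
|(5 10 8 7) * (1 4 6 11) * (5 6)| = |(1 4 5 10 8 7 6 11)| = 8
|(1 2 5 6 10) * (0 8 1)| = 7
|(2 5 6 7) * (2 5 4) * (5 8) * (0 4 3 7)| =|(0 4 2 3 7 8 5 6)| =8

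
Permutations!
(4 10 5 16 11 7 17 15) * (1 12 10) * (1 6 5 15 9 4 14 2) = (1 12 10 15 14 2)(4 6 5 16 11 7 17 9) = [0, 12, 1, 3, 6, 16, 5, 17, 8, 4, 15, 7, 10, 13, 2, 14, 11, 9]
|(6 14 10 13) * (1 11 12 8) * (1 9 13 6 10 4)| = |(1 11 12 8 9 13 10 6 14 4)| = 10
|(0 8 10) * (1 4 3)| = 3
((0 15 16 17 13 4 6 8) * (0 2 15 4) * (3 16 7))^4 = (0 2 16 4 15 17 6 7 13 8 3)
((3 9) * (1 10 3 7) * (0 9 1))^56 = (0 7 9)(1 3 10)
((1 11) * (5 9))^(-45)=(1 11)(5 9)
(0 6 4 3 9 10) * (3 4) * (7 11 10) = (0 6 3 9 7 11 10) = [6, 1, 2, 9, 4, 5, 3, 11, 8, 7, 0, 10]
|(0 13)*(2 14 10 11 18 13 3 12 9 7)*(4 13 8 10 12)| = |(0 3 4 13)(2 14 12 9 7)(8 10 11 18)| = 20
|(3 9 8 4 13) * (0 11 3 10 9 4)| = 8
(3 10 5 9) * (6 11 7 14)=(3 10 5 9)(6 11 7 14)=[0, 1, 2, 10, 4, 9, 11, 14, 8, 3, 5, 7, 12, 13, 6]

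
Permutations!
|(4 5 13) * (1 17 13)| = 5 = |(1 17 13 4 5)|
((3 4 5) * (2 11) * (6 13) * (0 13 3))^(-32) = (0 4 6)(3 13 5)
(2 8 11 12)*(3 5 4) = [0, 1, 8, 5, 3, 4, 6, 7, 11, 9, 10, 12, 2] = (2 8 11 12)(3 5 4)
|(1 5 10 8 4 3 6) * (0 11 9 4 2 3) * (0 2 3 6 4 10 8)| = |(0 11 9 10)(1 5 8 3 4 2 6)| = 28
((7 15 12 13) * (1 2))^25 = (1 2)(7 15 12 13)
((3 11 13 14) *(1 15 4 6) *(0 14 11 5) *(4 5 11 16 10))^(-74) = ((0 14 3 11 13 16 10 4 6 1 15 5))^(-74) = (0 15 6 10 13 3)(1 4 16 11 14 5)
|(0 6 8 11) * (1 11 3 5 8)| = |(0 6 1 11)(3 5 8)| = 12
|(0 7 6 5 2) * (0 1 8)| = |(0 7 6 5 2 1 8)| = 7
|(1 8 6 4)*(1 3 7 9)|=7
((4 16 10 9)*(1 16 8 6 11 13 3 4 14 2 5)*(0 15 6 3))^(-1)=((0 15 6 11 13)(1 16 10 9 14 2 5)(3 4 8))^(-1)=(0 13 11 6 15)(1 5 2 14 9 10 16)(3 8 4)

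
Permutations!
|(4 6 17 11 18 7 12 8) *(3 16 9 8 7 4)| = 20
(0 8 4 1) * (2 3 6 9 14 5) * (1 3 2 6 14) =(0 8 4 3 14 5 6 9 1) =[8, 0, 2, 14, 3, 6, 9, 7, 4, 1, 10, 11, 12, 13, 5]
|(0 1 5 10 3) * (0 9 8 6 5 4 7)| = |(0 1 4 7)(3 9 8 6 5 10)| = 12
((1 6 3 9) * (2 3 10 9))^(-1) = ((1 6 10 9)(2 3))^(-1) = (1 9 10 6)(2 3)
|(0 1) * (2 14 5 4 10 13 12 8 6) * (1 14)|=|(0 14 5 4 10 13 12 8 6 2 1)|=11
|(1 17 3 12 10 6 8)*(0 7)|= 14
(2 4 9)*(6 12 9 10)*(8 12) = (2 4 10 6 8 12 9) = [0, 1, 4, 3, 10, 5, 8, 7, 12, 2, 6, 11, 9]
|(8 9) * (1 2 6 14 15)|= 10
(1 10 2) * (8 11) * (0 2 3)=(0 2 1 10 3)(8 11)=[2, 10, 1, 0, 4, 5, 6, 7, 11, 9, 3, 8]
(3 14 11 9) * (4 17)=[0, 1, 2, 14, 17, 5, 6, 7, 8, 3, 10, 9, 12, 13, 11, 15, 16, 4]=(3 14 11 9)(4 17)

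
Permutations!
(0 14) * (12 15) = [14, 1, 2, 3, 4, 5, 6, 7, 8, 9, 10, 11, 15, 13, 0, 12] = (0 14)(12 15)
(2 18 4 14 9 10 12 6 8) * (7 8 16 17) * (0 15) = (0 15)(2 18 4 14 9 10 12 6 16 17 7 8) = [15, 1, 18, 3, 14, 5, 16, 8, 2, 10, 12, 11, 6, 13, 9, 0, 17, 7, 4]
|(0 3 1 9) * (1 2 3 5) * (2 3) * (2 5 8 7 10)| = |(0 8 7 10 2 5 1 9)| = 8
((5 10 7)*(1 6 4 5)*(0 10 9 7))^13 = (0 10)(1 6 4 5 9 7) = ((0 10)(1 6 4 5 9 7))^13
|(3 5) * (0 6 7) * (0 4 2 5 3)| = 6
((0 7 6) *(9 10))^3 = ((0 7 6)(9 10))^3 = (9 10)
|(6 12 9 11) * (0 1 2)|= 12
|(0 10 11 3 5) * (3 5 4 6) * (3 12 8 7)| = |(0 10 11 5)(3 4 6 12 8 7)| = 12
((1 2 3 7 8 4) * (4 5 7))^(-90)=((1 2 3 4)(5 7 8))^(-90)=(8)(1 3)(2 4)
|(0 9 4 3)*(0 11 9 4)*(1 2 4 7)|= |(0 7 1 2 4 3 11 9)|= 8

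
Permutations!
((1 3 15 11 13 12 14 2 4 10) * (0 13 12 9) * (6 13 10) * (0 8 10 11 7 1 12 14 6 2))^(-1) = (0 14 11)(1 7 15 3)(2 4)(6 12 10 8 9 13)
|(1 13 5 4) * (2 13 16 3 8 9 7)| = 10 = |(1 16 3 8 9 7 2 13 5 4)|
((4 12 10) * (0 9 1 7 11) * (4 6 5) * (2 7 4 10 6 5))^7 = (0 7 6 4 9 11 2 12 1)(5 10)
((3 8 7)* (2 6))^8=(3 7 8)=((2 6)(3 8 7))^8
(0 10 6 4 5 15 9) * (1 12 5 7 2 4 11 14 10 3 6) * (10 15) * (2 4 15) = (0 3 6 11 14 2 15 9)(1 12 5 10)(4 7) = [3, 12, 15, 6, 7, 10, 11, 4, 8, 0, 1, 14, 5, 13, 2, 9]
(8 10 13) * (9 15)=(8 10 13)(9 15)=[0, 1, 2, 3, 4, 5, 6, 7, 10, 15, 13, 11, 12, 8, 14, 9]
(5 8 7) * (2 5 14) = (2 5 8 7 14) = [0, 1, 5, 3, 4, 8, 6, 14, 7, 9, 10, 11, 12, 13, 2]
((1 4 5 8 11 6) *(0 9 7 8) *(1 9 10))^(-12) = ((0 10 1 4 5)(6 9 7 8 11))^(-12) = (0 4 10 5 1)(6 8 9 11 7)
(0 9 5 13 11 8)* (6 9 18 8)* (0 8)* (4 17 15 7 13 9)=(0 18)(4 17 15 7 13 11 6)(5 9)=[18, 1, 2, 3, 17, 9, 4, 13, 8, 5, 10, 6, 12, 11, 14, 7, 16, 15, 0]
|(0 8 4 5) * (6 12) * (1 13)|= 4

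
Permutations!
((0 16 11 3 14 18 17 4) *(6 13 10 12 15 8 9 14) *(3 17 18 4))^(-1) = (18)(0 4 14 9 8 15 12 10 13 6 3 17 11 16)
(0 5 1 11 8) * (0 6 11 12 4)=[5, 12, 2, 3, 0, 1, 11, 7, 6, 9, 10, 8, 4]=(0 5 1 12 4)(6 11 8)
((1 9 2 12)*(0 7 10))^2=((0 7 10)(1 9 2 12))^2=(0 10 7)(1 2)(9 12)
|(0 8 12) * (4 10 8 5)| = |(0 5 4 10 8 12)| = 6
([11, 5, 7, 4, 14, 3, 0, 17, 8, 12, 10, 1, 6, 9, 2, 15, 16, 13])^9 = (0 17 3 6 7 5 12 2 1 9 14 11 13 4)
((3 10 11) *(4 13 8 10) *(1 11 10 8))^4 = (1 13 4 3 11)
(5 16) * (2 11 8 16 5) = (2 11 8 16) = [0, 1, 11, 3, 4, 5, 6, 7, 16, 9, 10, 8, 12, 13, 14, 15, 2]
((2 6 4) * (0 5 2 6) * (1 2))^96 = ((0 5 1 2)(4 6))^96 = (6)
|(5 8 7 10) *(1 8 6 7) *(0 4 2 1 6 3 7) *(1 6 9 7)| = 28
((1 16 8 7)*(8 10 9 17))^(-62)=(1 16 10 9 17 8 7)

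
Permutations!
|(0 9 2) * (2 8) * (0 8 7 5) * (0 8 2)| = |(0 9 7 5 8)| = 5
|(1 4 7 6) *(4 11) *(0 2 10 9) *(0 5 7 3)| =|(0 2 10 9 5 7 6 1 11 4 3)| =11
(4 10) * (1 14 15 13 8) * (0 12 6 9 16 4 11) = (0 12 6 9 16 4 10 11)(1 14 15 13 8) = [12, 14, 2, 3, 10, 5, 9, 7, 1, 16, 11, 0, 6, 8, 15, 13, 4]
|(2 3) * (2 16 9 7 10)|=6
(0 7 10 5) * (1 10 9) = (0 7 9 1 10 5) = [7, 10, 2, 3, 4, 0, 6, 9, 8, 1, 5]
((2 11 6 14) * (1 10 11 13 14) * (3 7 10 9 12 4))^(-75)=(14)(1 10 4)(3 9 11)(6 7 12)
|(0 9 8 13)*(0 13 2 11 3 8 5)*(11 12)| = 15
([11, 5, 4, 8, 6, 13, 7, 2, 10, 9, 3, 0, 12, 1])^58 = (1 5 13)(2 6)(3 8 10)(4 7)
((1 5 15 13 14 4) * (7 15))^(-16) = (1 14 15 5 4 13 7)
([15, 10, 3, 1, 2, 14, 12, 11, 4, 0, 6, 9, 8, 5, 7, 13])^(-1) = (0 9 11 7 14 5 13 15)(1 3 2 4 8 12 6 10)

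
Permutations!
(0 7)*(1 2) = (0 7)(1 2) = [7, 2, 1, 3, 4, 5, 6, 0]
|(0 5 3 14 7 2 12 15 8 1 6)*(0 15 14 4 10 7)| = |(0 5 3 4 10 7 2 12 14)(1 6 15 8)| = 36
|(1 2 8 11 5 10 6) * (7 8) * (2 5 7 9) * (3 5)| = |(1 3 5 10 6)(2 9)(7 8 11)| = 30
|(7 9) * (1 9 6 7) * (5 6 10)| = |(1 9)(5 6 7 10)| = 4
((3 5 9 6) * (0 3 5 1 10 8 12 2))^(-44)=(0 12 10 3 2 8 1)(5 9 6)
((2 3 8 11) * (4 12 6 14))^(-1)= ((2 3 8 11)(4 12 6 14))^(-1)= (2 11 8 3)(4 14 6 12)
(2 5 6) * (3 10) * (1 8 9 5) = (1 8 9 5 6 2)(3 10) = [0, 8, 1, 10, 4, 6, 2, 7, 9, 5, 3]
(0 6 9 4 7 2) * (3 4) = (0 6 9 3 4 7 2) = [6, 1, 0, 4, 7, 5, 9, 2, 8, 3]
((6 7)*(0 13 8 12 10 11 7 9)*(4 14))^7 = ((0 13 8 12 10 11 7 6 9)(4 14))^7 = (0 6 11 12 13 9 7 10 8)(4 14)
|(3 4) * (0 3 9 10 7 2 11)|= 8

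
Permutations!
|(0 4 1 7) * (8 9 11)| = |(0 4 1 7)(8 9 11)| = 12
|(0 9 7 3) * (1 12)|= 4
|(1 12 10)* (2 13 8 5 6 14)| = 6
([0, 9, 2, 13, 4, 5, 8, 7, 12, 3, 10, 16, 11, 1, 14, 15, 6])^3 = [0, 13, 2, 9, 4, 5, 11, 7, 16, 1, 10, 8, 6, 3, 14, 15, 12]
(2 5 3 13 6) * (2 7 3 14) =(2 5 14)(3 13 6 7) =[0, 1, 5, 13, 4, 14, 7, 3, 8, 9, 10, 11, 12, 6, 2]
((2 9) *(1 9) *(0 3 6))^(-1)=((0 3 6)(1 9 2))^(-1)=(0 6 3)(1 2 9)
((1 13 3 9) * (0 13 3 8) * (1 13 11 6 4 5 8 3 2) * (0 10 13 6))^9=((0 11)(1 2)(3 9 6 4 5 8 10 13))^9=(0 11)(1 2)(3 9 6 4 5 8 10 13)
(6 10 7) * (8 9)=(6 10 7)(8 9)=[0, 1, 2, 3, 4, 5, 10, 6, 9, 8, 7]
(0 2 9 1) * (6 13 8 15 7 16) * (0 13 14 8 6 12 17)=(0 2 9 1 13 6 14 8 15 7 16 12 17)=[2, 13, 9, 3, 4, 5, 14, 16, 15, 1, 10, 11, 17, 6, 8, 7, 12, 0]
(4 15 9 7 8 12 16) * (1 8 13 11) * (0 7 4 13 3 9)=[7, 8, 2, 9, 15, 5, 6, 3, 12, 4, 10, 1, 16, 11, 14, 0, 13]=(0 7 3 9 4 15)(1 8 12 16 13 11)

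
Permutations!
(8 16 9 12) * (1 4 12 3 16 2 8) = (1 4 12)(2 8)(3 16 9) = [0, 4, 8, 16, 12, 5, 6, 7, 2, 3, 10, 11, 1, 13, 14, 15, 9]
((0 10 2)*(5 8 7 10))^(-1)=((0 5 8 7 10 2))^(-1)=(0 2 10 7 8 5)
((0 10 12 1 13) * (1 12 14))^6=(0 10 14 1 13)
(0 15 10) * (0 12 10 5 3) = (0 15 5 3)(10 12) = [15, 1, 2, 0, 4, 3, 6, 7, 8, 9, 12, 11, 10, 13, 14, 5]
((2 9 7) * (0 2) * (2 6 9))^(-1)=(0 7 9 6)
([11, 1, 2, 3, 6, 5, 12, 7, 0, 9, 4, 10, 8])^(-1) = [8, 1, 2, 3, 10, 5, 4, 7, 12, 9, 11, 0, 6]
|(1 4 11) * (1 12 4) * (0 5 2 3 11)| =|(0 5 2 3 11 12 4)| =7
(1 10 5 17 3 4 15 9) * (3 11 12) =(1 10 5 17 11 12 3 4 15 9) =[0, 10, 2, 4, 15, 17, 6, 7, 8, 1, 5, 12, 3, 13, 14, 9, 16, 11]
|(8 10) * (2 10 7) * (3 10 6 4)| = |(2 6 4 3 10 8 7)| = 7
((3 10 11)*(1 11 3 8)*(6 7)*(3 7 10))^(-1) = (1 8 11)(6 7 10)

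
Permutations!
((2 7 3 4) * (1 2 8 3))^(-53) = (1 2 7)(3 4 8)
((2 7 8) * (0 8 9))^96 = (0 8 2 7 9)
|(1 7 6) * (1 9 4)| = |(1 7 6 9 4)| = 5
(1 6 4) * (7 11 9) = [0, 6, 2, 3, 1, 5, 4, 11, 8, 7, 10, 9] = (1 6 4)(7 11 9)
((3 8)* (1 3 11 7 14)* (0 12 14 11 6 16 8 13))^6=(16)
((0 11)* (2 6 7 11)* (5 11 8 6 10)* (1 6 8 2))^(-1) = ((0 1 6 7 2 10 5 11))^(-1) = (0 11 5 10 2 7 6 1)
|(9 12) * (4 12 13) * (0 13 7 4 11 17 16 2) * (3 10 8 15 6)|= 60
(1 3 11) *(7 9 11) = (1 3 7 9 11) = [0, 3, 2, 7, 4, 5, 6, 9, 8, 11, 10, 1]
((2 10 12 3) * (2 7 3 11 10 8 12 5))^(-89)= (2 8 12 11 10 5)(3 7)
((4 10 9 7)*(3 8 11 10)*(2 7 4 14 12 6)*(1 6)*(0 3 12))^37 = (0 7 6 12 9 11 3 14 2 1 4 10 8)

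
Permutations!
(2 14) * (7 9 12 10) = (2 14)(7 9 12 10) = [0, 1, 14, 3, 4, 5, 6, 9, 8, 12, 7, 11, 10, 13, 2]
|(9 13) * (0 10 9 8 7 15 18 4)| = 9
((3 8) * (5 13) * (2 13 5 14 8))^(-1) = ((2 13 14 8 3))^(-1) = (2 3 8 14 13)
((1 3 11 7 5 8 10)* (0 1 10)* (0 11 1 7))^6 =((0 7 5 8 11)(1 3))^6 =(0 7 5 8 11)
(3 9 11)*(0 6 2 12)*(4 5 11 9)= (0 6 2 12)(3 4 5 11)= [6, 1, 12, 4, 5, 11, 2, 7, 8, 9, 10, 3, 0]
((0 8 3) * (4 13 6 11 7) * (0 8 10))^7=((0 10)(3 8)(4 13 6 11 7))^7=(0 10)(3 8)(4 6 7 13 11)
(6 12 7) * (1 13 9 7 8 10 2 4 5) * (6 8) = (1 13 9 7 8 10 2 4 5)(6 12) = [0, 13, 4, 3, 5, 1, 12, 8, 10, 7, 2, 11, 6, 9]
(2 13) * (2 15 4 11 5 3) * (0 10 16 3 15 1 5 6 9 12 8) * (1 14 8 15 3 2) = [10, 5, 13, 1, 11, 3, 9, 7, 0, 12, 16, 6, 15, 14, 8, 4, 2] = (0 10 16 2 13 14 8)(1 5 3)(4 11 6 9 12 15)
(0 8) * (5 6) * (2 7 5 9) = (0 8)(2 7 5 6 9) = [8, 1, 7, 3, 4, 6, 9, 5, 0, 2]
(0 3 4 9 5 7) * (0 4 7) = (0 3 7 4 9 5) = [3, 1, 2, 7, 9, 0, 6, 4, 8, 5]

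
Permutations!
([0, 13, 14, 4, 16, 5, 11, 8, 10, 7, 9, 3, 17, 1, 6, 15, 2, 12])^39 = (1 13)(2 3 14 4 6 16 11)(7 9 10 8)(12 17)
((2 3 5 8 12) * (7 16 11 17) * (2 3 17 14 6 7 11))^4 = (2 6 17 7 11 16 14)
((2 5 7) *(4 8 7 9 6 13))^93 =(2 4 9 7 13 5 8 6)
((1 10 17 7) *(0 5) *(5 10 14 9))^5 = (0 14 17 5 1 10 9 7)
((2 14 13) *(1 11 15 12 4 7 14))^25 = ((1 11 15 12 4 7 14 13 2))^25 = (1 13 7 12 11 2 14 4 15)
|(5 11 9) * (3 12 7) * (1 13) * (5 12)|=6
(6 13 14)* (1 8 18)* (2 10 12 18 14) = [0, 8, 10, 3, 4, 5, 13, 7, 14, 9, 12, 11, 18, 2, 6, 15, 16, 17, 1] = (1 8 14 6 13 2 10 12 18)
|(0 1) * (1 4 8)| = |(0 4 8 1)| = 4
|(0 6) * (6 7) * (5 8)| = |(0 7 6)(5 8)| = 6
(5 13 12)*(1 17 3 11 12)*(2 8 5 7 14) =(1 17 3 11 12 7 14 2 8 5 13) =[0, 17, 8, 11, 4, 13, 6, 14, 5, 9, 10, 12, 7, 1, 2, 15, 16, 3]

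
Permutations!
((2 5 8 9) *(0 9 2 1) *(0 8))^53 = (0 5 2 8 1 9)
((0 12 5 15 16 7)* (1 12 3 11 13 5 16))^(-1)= ((0 3 11 13 5 15 1 12 16 7))^(-1)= (0 7 16 12 1 15 5 13 11 3)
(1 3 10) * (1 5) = (1 3 10 5) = [0, 3, 2, 10, 4, 1, 6, 7, 8, 9, 5]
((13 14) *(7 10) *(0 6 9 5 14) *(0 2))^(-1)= (0 2 13 14 5 9 6)(7 10)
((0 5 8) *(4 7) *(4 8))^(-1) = (0 8 7 4 5)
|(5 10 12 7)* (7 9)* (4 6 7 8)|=8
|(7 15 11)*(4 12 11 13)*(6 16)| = 6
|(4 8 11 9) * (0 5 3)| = 12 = |(0 5 3)(4 8 11 9)|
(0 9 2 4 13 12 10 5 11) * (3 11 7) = (0 9 2 4 13 12 10 5 7 3 11) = [9, 1, 4, 11, 13, 7, 6, 3, 8, 2, 5, 0, 10, 12]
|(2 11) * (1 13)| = 2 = |(1 13)(2 11)|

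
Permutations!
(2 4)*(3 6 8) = [0, 1, 4, 6, 2, 5, 8, 7, 3] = (2 4)(3 6 8)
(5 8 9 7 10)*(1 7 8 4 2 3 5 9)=(1 7 10 9 8)(2 3 5 4)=[0, 7, 3, 5, 2, 4, 6, 10, 1, 8, 9]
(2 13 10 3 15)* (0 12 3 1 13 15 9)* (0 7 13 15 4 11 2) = (0 12 3 9 7 13 10 1 15)(2 4 11) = [12, 15, 4, 9, 11, 5, 6, 13, 8, 7, 1, 2, 3, 10, 14, 0]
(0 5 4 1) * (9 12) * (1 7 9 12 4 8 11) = (12)(0 5 8 11 1)(4 7 9) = [5, 0, 2, 3, 7, 8, 6, 9, 11, 4, 10, 1, 12]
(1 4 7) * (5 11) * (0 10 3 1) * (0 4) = (0 10 3 1)(4 7)(5 11) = [10, 0, 2, 1, 7, 11, 6, 4, 8, 9, 3, 5]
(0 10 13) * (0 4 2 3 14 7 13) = [10, 1, 3, 14, 2, 5, 6, 13, 8, 9, 0, 11, 12, 4, 7] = (0 10)(2 3 14 7 13 4)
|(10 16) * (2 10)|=|(2 10 16)|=3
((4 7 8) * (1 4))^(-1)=((1 4 7 8))^(-1)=(1 8 7 4)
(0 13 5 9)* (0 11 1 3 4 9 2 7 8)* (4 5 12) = [13, 3, 7, 5, 9, 2, 6, 8, 0, 11, 10, 1, 4, 12] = (0 13 12 4 9 11 1 3 5 2 7 8)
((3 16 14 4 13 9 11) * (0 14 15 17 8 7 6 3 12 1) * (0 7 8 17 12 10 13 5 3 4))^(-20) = (17)(1 15 3 4 7 12 16 5 6)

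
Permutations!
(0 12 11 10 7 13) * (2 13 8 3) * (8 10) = [12, 1, 13, 2, 4, 5, 6, 10, 3, 9, 7, 8, 11, 0] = (0 12 11 8 3 2 13)(7 10)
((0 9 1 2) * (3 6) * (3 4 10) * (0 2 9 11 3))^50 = (0 3 4)(6 10 11)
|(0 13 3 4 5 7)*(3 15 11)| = |(0 13 15 11 3 4 5 7)| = 8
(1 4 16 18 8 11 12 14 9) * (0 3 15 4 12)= (0 3 15 4 16 18 8 11)(1 12 14 9)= [3, 12, 2, 15, 16, 5, 6, 7, 11, 1, 10, 0, 14, 13, 9, 4, 18, 17, 8]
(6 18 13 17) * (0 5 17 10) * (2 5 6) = (0 6 18 13 10)(2 5 17) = [6, 1, 5, 3, 4, 17, 18, 7, 8, 9, 0, 11, 12, 10, 14, 15, 16, 2, 13]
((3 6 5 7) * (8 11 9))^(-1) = ((3 6 5 7)(8 11 9))^(-1) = (3 7 5 6)(8 9 11)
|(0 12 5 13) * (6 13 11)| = |(0 12 5 11 6 13)| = 6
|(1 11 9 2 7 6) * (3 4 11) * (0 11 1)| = 6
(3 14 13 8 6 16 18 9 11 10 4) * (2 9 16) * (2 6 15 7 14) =(2 9 11 10 4 3)(7 14 13 8 15)(16 18) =[0, 1, 9, 2, 3, 5, 6, 14, 15, 11, 4, 10, 12, 8, 13, 7, 18, 17, 16]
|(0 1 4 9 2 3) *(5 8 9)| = 8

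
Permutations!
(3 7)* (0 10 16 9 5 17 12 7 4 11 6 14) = (0 10 16 9 5 17 12 7 3 4 11 6 14) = [10, 1, 2, 4, 11, 17, 14, 3, 8, 5, 16, 6, 7, 13, 0, 15, 9, 12]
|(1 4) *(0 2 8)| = |(0 2 8)(1 4)| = 6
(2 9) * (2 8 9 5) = (2 5)(8 9) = [0, 1, 5, 3, 4, 2, 6, 7, 9, 8]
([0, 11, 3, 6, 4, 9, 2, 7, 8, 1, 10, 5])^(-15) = [0, 11, 2, 3, 4, 9, 6, 7, 8, 1, 10, 5]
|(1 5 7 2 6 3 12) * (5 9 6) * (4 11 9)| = 21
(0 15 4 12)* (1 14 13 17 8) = (0 15 4 12)(1 14 13 17 8) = [15, 14, 2, 3, 12, 5, 6, 7, 1, 9, 10, 11, 0, 17, 13, 4, 16, 8]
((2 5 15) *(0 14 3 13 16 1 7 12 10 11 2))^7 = (0 12 14 10 3 11 13 2 16 5 1 15 7)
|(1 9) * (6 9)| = |(1 6 9)| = 3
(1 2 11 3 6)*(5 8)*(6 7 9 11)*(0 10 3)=(0 10 3 7 9 11)(1 2 6)(5 8)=[10, 2, 6, 7, 4, 8, 1, 9, 5, 11, 3, 0]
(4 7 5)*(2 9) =(2 9)(4 7 5) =[0, 1, 9, 3, 7, 4, 6, 5, 8, 2]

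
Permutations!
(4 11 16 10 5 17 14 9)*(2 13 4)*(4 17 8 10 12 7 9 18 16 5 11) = (2 13 17 14 18 16 12 7 9)(5 8 10 11) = [0, 1, 13, 3, 4, 8, 6, 9, 10, 2, 11, 5, 7, 17, 18, 15, 12, 14, 16]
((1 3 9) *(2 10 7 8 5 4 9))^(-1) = ((1 3 2 10 7 8 5 4 9))^(-1) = (1 9 4 5 8 7 10 2 3)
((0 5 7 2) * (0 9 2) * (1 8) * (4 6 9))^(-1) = (0 7 5)(1 8)(2 9 6 4)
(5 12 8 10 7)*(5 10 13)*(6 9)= [0, 1, 2, 3, 4, 12, 9, 10, 13, 6, 7, 11, 8, 5]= (5 12 8 13)(6 9)(7 10)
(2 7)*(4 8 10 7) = (2 4 8 10 7) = [0, 1, 4, 3, 8, 5, 6, 2, 10, 9, 7]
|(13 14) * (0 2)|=|(0 2)(13 14)|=2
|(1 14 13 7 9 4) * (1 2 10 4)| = |(1 14 13 7 9)(2 10 4)| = 15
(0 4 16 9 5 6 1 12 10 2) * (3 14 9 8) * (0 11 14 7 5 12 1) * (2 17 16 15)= [4, 1, 11, 7, 15, 6, 0, 5, 3, 12, 17, 14, 10, 13, 9, 2, 8, 16]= (0 4 15 2 11 14 9 12 10 17 16 8 3 7 5 6)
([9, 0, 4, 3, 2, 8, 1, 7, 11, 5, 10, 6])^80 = [8, 5, 2, 3, 4, 6, 9, 7, 1, 11, 10, 0]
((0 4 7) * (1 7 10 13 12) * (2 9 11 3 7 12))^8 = ((0 4 10 13 2 9 11 3 7)(1 12))^8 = (0 7 3 11 9 2 13 10 4)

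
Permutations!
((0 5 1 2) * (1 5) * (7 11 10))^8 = (0 2 1)(7 10 11)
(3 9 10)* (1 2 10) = (1 2 10 3 9) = [0, 2, 10, 9, 4, 5, 6, 7, 8, 1, 3]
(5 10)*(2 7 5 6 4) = [0, 1, 7, 3, 2, 10, 4, 5, 8, 9, 6] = (2 7 5 10 6 4)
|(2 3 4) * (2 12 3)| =3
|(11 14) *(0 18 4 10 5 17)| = |(0 18 4 10 5 17)(11 14)| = 6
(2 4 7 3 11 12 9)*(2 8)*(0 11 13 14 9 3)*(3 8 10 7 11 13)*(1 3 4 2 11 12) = (0 13 14 9 10 7)(1 3 4 12 8 11) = [13, 3, 2, 4, 12, 5, 6, 0, 11, 10, 7, 1, 8, 14, 9]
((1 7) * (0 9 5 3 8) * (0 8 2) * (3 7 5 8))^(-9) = (0 9 8 3 2)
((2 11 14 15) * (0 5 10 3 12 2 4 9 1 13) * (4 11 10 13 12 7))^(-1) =((0 5 13)(1 12 2 10 3 7 4 9)(11 14 15))^(-1) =(0 13 5)(1 9 4 7 3 10 2 12)(11 15 14)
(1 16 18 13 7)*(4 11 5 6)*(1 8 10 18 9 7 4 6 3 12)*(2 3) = (1 16 9 7 8 10 18 13 4 11 5 2 3 12) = [0, 16, 3, 12, 11, 2, 6, 8, 10, 7, 18, 5, 1, 4, 14, 15, 9, 17, 13]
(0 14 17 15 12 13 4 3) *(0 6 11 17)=[14, 1, 2, 6, 3, 5, 11, 7, 8, 9, 10, 17, 13, 4, 0, 12, 16, 15]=(0 14)(3 6 11 17 15 12 13 4)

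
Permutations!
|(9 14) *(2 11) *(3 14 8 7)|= |(2 11)(3 14 9 8 7)|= 10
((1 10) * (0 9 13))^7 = ((0 9 13)(1 10))^7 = (0 9 13)(1 10)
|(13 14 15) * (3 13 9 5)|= 6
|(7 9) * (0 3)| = 2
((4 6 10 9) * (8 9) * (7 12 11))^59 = ((4 6 10 8 9)(7 12 11))^59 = (4 9 8 10 6)(7 11 12)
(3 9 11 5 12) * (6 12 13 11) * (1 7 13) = [0, 7, 2, 9, 4, 1, 12, 13, 8, 6, 10, 5, 3, 11] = (1 7 13 11 5)(3 9 6 12)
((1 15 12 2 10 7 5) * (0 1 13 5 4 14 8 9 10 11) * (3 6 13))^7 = ((0 1 15 12 2 11)(3 6 13 5)(4 14 8 9 10 7))^7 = (0 1 15 12 2 11)(3 5 13 6)(4 14 8 9 10 7)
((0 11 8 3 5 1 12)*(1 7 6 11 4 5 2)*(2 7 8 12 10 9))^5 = (0 7 4 6 5 11 8 12 3)(1 10 9 2)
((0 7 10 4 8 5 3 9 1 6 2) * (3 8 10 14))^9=(0 7 14 3 9 1 6 2)(4 10)(5 8)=((0 7 14 3 9 1 6 2)(4 10)(5 8))^9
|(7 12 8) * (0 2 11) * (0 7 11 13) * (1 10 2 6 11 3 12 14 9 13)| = 21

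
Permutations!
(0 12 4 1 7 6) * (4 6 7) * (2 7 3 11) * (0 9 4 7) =[12, 7, 0, 11, 1, 5, 9, 3, 8, 4, 10, 2, 6] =(0 12 6 9 4 1 7 3 11 2)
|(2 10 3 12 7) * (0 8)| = |(0 8)(2 10 3 12 7)| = 10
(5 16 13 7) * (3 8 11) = (3 8 11)(5 16 13 7) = [0, 1, 2, 8, 4, 16, 6, 5, 11, 9, 10, 3, 12, 7, 14, 15, 13]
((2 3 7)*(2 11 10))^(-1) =((2 3 7 11 10))^(-1) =(2 10 11 7 3)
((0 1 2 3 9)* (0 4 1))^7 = (1 3 4 2 9)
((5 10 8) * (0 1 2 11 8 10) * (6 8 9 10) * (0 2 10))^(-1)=((0 1 10 6 8 5 2 11 9))^(-1)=(0 9 11 2 5 8 6 10 1)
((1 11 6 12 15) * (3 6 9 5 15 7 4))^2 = (1 9 15 11 5)(3 12 4 6 7)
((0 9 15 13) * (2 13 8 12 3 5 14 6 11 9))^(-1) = ((0 2 13)(3 5 14 6 11 9 15 8 12))^(-1) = (0 13 2)(3 12 8 15 9 11 6 14 5)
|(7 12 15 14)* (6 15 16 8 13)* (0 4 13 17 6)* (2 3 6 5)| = 33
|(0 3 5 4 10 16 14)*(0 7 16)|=|(0 3 5 4 10)(7 16 14)|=15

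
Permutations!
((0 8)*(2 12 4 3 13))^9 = ((0 8)(2 12 4 3 13))^9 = (0 8)(2 13 3 4 12)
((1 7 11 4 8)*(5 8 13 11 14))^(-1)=((1 7 14 5 8)(4 13 11))^(-1)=(1 8 5 14 7)(4 11 13)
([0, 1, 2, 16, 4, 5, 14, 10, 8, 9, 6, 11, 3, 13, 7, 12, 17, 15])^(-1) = [0, 1, 2, 12, 4, 5, 10, 14, 8, 9, 7, 11, 15, 13, 6, 17, 3, 16]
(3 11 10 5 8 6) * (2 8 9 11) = [0, 1, 8, 2, 4, 9, 3, 7, 6, 11, 5, 10] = (2 8 6 3)(5 9 11 10)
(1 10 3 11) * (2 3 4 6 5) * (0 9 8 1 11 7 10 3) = [9, 3, 0, 7, 6, 2, 5, 10, 1, 8, 4, 11] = (11)(0 9 8 1 3 7 10 4 6 5 2)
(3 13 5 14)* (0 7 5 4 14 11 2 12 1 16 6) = (0 7 5 11 2 12 1 16 6)(3 13 4 14) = [7, 16, 12, 13, 14, 11, 0, 5, 8, 9, 10, 2, 1, 4, 3, 15, 6]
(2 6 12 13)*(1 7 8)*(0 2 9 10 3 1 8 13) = [2, 7, 6, 1, 4, 5, 12, 13, 8, 10, 3, 11, 0, 9] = (0 2 6 12)(1 7 13 9 10 3)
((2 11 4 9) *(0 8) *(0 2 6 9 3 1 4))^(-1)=(0 11 2 8)(1 3 4)(6 9)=((0 8 2 11)(1 4 3)(6 9))^(-1)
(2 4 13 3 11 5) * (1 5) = [0, 5, 4, 11, 13, 2, 6, 7, 8, 9, 10, 1, 12, 3] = (1 5 2 4 13 3 11)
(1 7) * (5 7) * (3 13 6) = [0, 5, 2, 13, 4, 7, 3, 1, 8, 9, 10, 11, 12, 6] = (1 5 7)(3 13 6)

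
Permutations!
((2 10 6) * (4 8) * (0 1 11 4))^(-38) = ((0 1 11 4 8)(2 10 6))^(-38) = (0 11 8 1 4)(2 10 6)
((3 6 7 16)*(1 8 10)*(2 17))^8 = (17)(1 10 8)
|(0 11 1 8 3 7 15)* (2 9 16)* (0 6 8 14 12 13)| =|(0 11 1 14 12 13)(2 9 16)(3 7 15 6 8)| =30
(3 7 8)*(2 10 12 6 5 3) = (2 10 12 6 5 3 7 8) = [0, 1, 10, 7, 4, 3, 5, 8, 2, 9, 12, 11, 6]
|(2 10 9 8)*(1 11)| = |(1 11)(2 10 9 8)| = 4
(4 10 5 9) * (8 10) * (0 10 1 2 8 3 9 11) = (0 10 5 11)(1 2 8)(3 9 4) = [10, 2, 8, 9, 3, 11, 6, 7, 1, 4, 5, 0]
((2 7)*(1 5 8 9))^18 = (1 8)(5 9)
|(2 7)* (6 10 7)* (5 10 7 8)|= 3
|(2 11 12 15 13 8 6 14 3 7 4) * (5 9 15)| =13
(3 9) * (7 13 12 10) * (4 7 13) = (3 9)(4 7)(10 13 12) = [0, 1, 2, 9, 7, 5, 6, 4, 8, 3, 13, 11, 10, 12]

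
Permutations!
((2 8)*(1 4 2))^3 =(1 8 2 4)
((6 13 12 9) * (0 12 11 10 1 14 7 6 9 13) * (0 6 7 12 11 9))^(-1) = ((0 11 10 1 14 12 13 9))^(-1) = (0 9 13 12 14 1 10 11)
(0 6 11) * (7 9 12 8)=(0 6 11)(7 9 12 8)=[6, 1, 2, 3, 4, 5, 11, 9, 7, 12, 10, 0, 8]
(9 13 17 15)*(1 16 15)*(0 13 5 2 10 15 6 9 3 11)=[13, 16, 10, 11, 4, 2, 9, 7, 8, 5, 15, 0, 12, 17, 14, 3, 6, 1]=(0 13 17 1 16 6 9 5 2 10 15 3 11)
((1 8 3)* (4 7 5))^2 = ((1 8 3)(4 7 5))^2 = (1 3 8)(4 5 7)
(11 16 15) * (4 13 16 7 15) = (4 13 16)(7 15 11) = [0, 1, 2, 3, 13, 5, 6, 15, 8, 9, 10, 7, 12, 16, 14, 11, 4]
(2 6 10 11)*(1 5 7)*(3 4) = (1 5 7)(2 6 10 11)(3 4) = [0, 5, 6, 4, 3, 7, 10, 1, 8, 9, 11, 2]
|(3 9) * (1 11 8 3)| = |(1 11 8 3 9)| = 5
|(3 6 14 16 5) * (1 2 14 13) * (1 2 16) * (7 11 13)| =|(1 16 5 3 6 7 11 13 2 14)| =10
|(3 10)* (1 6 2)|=6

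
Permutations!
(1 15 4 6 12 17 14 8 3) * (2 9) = (1 15 4 6 12 17 14 8 3)(2 9) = [0, 15, 9, 1, 6, 5, 12, 7, 3, 2, 10, 11, 17, 13, 8, 4, 16, 14]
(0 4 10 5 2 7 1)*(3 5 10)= (10)(0 4 3 5 2 7 1)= [4, 0, 7, 5, 3, 2, 6, 1, 8, 9, 10]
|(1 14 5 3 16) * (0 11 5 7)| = 8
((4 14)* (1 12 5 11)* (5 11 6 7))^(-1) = (1 11 12)(4 14)(5 7 6)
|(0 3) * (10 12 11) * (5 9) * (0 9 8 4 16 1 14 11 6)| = 13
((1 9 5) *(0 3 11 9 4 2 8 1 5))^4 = ((0 3 11 9)(1 4 2 8))^4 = (11)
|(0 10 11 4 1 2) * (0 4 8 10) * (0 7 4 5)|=6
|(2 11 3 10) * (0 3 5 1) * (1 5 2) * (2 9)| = 12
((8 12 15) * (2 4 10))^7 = (2 4 10)(8 12 15)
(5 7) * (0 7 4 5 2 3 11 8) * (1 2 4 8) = (0 7 4 5 8)(1 2 3 11) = [7, 2, 3, 11, 5, 8, 6, 4, 0, 9, 10, 1]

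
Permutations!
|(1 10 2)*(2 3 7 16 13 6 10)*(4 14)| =6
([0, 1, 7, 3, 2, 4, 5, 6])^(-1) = (2 4 5 6 7)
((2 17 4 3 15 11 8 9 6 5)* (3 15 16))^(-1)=((2 17 4 15 11 8 9 6 5)(3 16))^(-1)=(2 5 6 9 8 11 15 4 17)(3 16)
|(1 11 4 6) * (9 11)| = |(1 9 11 4 6)| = 5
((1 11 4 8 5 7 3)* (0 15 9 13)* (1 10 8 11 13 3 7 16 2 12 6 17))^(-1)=(0 13 1 17 6 12 2 16 5 8 10 3 9 15)(4 11)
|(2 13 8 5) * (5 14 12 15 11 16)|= 9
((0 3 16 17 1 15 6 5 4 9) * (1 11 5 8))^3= (0 17 4 3 11 9 16 5)(1 8 6 15)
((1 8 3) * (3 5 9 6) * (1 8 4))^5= (9)(1 4)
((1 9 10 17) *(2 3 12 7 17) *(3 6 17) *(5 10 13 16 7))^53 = (1 3 6 16 10 9 12 17 7 2 13 5) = ((1 9 13 16 7 3 12 5 10 2 6 17))^53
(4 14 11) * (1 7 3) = [0, 7, 2, 1, 14, 5, 6, 3, 8, 9, 10, 4, 12, 13, 11] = (1 7 3)(4 14 11)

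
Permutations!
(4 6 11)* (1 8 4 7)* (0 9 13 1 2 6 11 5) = (0 9 13 1 8 4 11 7 2 6 5) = [9, 8, 6, 3, 11, 0, 5, 2, 4, 13, 10, 7, 12, 1]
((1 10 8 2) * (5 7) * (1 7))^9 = (1 2)(5 8)(7 10)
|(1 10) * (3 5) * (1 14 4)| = 4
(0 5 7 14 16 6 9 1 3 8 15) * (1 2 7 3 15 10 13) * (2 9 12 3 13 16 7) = [5, 15, 2, 8, 4, 13, 12, 14, 10, 9, 16, 11, 3, 1, 7, 0, 6] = (0 5 13 1 15)(3 8 10 16 6 12)(7 14)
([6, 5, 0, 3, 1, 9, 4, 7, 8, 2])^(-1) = [2, 4, 9, 3, 6, 1, 0, 7, 8, 5]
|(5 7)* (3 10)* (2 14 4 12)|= 4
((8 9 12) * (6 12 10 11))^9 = ((6 12 8 9 10 11))^9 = (6 9)(8 11)(10 12)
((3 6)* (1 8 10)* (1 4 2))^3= (1 4 8 2 10)(3 6)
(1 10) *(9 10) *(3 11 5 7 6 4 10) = (1 9 3 11 5 7 6 4 10) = [0, 9, 2, 11, 10, 7, 4, 6, 8, 3, 1, 5]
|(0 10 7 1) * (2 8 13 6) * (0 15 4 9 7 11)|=|(0 10 11)(1 15 4 9 7)(2 8 13 6)|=60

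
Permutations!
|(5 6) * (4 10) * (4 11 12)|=4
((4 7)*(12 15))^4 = ((4 7)(12 15))^4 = (15)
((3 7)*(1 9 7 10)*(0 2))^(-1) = (0 2)(1 10 3 7 9)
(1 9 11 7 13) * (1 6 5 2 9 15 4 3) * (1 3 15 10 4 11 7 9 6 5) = (1 10 4 15 11 9 7 13 5 2 6) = [0, 10, 6, 3, 15, 2, 1, 13, 8, 7, 4, 9, 12, 5, 14, 11]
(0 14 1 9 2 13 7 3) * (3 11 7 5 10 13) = (0 14 1 9 2 3)(5 10 13)(7 11) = [14, 9, 3, 0, 4, 10, 6, 11, 8, 2, 13, 7, 12, 5, 1]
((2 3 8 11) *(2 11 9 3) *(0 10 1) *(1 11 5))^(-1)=((0 10 11 5 1)(3 8 9))^(-1)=(0 1 5 11 10)(3 9 8)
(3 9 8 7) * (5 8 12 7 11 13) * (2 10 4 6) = [0, 1, 10, 9, 6, 8, 2, 3, 11, 12, 4, 13, 7, 5] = (2 10 4 6)(3 9 12 7)(5 8 11 13)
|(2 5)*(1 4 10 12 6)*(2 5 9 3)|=|(1 4 10 12 6)(2 9 3)|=15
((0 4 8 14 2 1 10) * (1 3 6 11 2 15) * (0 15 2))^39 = ((0 4 8 14 2 3 6 11)(1 10 15))^39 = (15)(0 11 6 3 2 14 8 4)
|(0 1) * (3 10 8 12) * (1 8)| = |(0 8 12 3 10 1)| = 6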